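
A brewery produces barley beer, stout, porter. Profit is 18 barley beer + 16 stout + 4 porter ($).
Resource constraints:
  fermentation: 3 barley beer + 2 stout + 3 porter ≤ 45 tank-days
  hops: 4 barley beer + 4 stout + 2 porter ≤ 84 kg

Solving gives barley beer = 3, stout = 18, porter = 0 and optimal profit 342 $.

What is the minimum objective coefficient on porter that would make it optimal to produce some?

Both fermentation and hops are binding at x*.
From A_Bᵀ y = c: 3·y_fermentation + 4·y_hops = 18; 2·y_fermentation + 4·y_hops = 16.
→ y_fermentation = 2 and y_hops = 3.
porter enters the basis when its profit ≥ yᵀa₃ = 2·3 + 3·2 = 12.

12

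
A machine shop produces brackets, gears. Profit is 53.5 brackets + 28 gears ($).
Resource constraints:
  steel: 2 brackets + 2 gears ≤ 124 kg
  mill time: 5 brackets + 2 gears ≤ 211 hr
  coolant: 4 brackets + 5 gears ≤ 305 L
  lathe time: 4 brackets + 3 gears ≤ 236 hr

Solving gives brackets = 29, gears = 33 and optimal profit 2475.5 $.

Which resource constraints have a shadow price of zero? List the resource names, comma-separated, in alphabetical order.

coolant, lathe time

steel: 124/124 (binding)
mill time: 211/211 (binding)
coolant: 281/305 (slack 24)
lathe time: 215/236 (slack 21)
By complementary slackness, a constraint with positive slack has shadow price 0 → coolant, lathe time.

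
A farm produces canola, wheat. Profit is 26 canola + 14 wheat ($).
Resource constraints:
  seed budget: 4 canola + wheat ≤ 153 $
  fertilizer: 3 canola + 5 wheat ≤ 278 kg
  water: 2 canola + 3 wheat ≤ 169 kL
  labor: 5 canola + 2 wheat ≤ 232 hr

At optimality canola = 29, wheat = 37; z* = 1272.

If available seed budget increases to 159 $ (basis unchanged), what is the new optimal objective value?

1302

Binding: seed budget and water. Non-binding: fertilizer (6 unused), labor (13 unused).
By complementary slackness, y = 0 for the non-binding constraints.
The binding rows give the dual system: 4·y_seed budget + 2·y_water = 26 and 1·y_seed budget + 3·y_water = 14.
→ y_seed budget = 5 and y_water = 3.
Δz = y_seed budget·Δb = 5 × (6) = 30, so new z* = 1272 + 30 = 1302.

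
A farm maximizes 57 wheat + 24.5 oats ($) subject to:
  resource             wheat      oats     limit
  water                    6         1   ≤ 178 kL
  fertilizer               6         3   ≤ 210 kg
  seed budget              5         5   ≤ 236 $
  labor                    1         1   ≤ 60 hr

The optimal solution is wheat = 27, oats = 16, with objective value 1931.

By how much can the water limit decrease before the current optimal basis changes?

Binding constraints: water, fertilizer. The basis is B = [[6,1],[6,3]] with det 12.
Per unit decrease in water, x* moves by d = (-0.25, 0.5).
The basis stays optimal until seed budget becomes binding; allowable decrease = 16.8 kL.

16.8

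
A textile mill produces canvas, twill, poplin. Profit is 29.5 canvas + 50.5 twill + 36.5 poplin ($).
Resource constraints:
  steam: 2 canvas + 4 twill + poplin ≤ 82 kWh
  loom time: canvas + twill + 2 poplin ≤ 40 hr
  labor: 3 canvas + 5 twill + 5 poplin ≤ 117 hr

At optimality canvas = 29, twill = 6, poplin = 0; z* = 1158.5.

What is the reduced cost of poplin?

At the optimum: steam uses 82 of 82 (binding); loom time uses 35 of 40 (slack = 5); labor uses 117 of 117 (binding).
By complementary slackness, y = 0 for the non-binding constraint.
Dual feasibility on the basic columns requires 2·y_steam + 3·y_labor = 29.5, 4·y_steam + 5·y_labor = 50.5.
→ y_steam = 2 and y_labor = 8.5.
Reduced cost of poplin: c₃ − yᵀa₃ = 36.5 − (2·1 + 8.5·5) = 36.5 − 44.5 = -8.

-8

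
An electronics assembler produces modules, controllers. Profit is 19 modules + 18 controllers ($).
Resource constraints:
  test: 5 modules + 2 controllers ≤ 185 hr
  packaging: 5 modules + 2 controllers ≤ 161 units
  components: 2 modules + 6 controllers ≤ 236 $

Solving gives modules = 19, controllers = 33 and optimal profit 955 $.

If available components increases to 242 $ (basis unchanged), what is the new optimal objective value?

Check each constraint at x*: test 161/185 (slack 24); packaging 161/161 (tight); components 236/236 (tight).
By complementary slackness, y = 0 for the non-binding constraint.
Dual feasibility on the basic columns requires 5·y_packaging + 2·y_components = 19, 2·y_packaging + 6·y_components = 18.
Solving: y_packaging = 3, y_components = 2.
Δz = y_components·Δb = 2 × (6) = 12, so new z* = 955 + 12 = 967.

967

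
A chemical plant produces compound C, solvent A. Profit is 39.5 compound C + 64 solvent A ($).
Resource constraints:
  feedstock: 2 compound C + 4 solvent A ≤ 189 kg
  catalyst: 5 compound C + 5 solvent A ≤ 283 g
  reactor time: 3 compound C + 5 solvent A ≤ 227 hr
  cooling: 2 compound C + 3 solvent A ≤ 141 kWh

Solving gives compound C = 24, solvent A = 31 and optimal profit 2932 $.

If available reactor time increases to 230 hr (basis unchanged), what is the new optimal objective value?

Binding: reactor time and cooling. Non-binding: feedstock (17 unused), catalyst (8 unused).
Slack constraints have shadow price 0 (complementary slackness).
Dual feasibility on the basic columns requires 3·y_reactor time + 2·y_cooling = 39.5, 5·y_reactor time + 3·y_cooling = 64.
This yields shadow prices y_reactor time = 9.5, y_cooling = 5.5.
Δz = y_reactor time·Δb = 9.5 × (3) = 28.5, so new z* = 2932 + 28.5 = 2960.5.

2960.5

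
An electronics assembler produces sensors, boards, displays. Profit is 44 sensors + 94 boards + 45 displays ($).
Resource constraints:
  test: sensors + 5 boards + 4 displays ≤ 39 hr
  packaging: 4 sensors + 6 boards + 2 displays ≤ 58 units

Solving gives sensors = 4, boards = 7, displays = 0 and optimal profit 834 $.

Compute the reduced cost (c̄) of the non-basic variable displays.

-5

At the optimum: test uses 39 of 39 (binding); packaging uses 58 of 58 (binding).
From A_Bᵀ y = c: 1·y_test + 4·y_packaging = 44; 5·y_test + 6·y_packaging = 94.
→ y_test = 8 and y_packaging = 9.
Reduced cost of displays: c₃ − yᵀa₃ = 45 − (8·4 + 9·2) = 45 − 50 = -5.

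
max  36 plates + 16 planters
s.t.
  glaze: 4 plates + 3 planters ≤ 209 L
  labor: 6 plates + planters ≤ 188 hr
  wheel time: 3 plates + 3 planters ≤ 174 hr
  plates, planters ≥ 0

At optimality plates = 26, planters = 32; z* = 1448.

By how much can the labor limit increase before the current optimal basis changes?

45

Binding constraints: labor, wheel time. The basis is B = [[6,1],[3,3]] with det 15.
Per unit increase in labor, x* moves by d = (0.2, -0.2).
The basis stays optimal until glaze becomes binding; allowable increase = 45 hr.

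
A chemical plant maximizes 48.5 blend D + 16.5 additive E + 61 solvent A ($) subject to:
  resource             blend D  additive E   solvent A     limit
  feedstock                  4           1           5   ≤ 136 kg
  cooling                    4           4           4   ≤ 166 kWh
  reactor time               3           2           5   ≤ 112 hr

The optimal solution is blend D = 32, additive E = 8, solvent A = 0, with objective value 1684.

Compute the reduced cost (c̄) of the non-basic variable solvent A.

-4

At the optimum: feedstock uses 136 of 136 (binding); cooling uses 160 of 166 (slack = 6); reactor time uses 112 of 112 (binding).
By complementary slackness, y = 0 for the non-binding constraint.
Dual feasibility on the basic columns requires 4·y_feedstock + 3·y_reactor time = 48.5, 1·y_feedstock + 2·y_reactor time = 16.5.
Solving: y_feedstock = 9.5, y_reactor time = 3.5.
Reduced cost of solvent A: c₃ − yᵀa₃ = 61 − (9.5·5 + 3.5·5) = 61 − 65 = -4.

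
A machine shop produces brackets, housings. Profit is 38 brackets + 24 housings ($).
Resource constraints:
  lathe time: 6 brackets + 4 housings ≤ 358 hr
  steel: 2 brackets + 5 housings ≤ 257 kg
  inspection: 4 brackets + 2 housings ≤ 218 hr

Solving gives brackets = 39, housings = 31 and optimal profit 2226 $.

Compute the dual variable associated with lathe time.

5

At the optimum: lathe time uses 358 of 358 (binding); steel uses 233 of 257 (slack = 24); inspection uses 218 of 218 (binding).
By complementary slackness, y = 0 for the non-binding constraint.
From A_Bᵀ y = c: 6·y_lathe time + 4·y_inspection = 38; 4·y_lathe time + 2·y_inspection = 24.
This yields shadow prices y_lathe time = 5, y_inspection = 2.
Shadow price of lathe time = 5.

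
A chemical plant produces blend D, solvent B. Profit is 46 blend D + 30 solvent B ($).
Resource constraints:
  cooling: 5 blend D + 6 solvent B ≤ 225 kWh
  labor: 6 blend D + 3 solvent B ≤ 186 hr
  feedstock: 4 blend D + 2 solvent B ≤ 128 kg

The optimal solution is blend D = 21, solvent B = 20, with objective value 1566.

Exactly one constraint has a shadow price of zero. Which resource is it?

cooling: 225/225 (binding)
labor: 186/186 (binding)
feedstock: 124/128 (slack 4)
By complementary slackness, a constraint with positive slack has shadow price 0 → feedstock.

feedstock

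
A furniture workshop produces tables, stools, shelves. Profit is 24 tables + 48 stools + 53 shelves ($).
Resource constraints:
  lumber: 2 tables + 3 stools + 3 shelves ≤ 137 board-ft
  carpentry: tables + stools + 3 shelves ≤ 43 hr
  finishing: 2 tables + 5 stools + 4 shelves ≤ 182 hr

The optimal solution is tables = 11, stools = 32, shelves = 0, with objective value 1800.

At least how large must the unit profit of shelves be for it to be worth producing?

Binding: carpentry and finishing. Non-binding: lumber (19 unused).
Slack constraints have shadow price 0 (complementary slackness).
From A_Bᵀ y = c: 1·y_carpentry + 2·y_finishing = 24; 1·y_carpentry + 5·y_finishing = 48.
→ y_carpentry = 8 and y_finishing = 8.
shelves enters the basis when its profit ≥ yᵀa₃ = 8·3 + 8·4 = 56.

56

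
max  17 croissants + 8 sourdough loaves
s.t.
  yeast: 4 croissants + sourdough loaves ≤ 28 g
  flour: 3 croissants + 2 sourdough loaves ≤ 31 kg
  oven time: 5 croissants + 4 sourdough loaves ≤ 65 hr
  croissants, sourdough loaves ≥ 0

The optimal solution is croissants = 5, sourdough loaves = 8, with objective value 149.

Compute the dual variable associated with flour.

3

Check each constraint at x*: yeast 28/28 (tight); flour 31/31 (tight); oven time 57/65 (slack 8).
Since oven time is not tight, its dual is 0.
Dual feasibility on the basic columns requires 4·y_yeast + 3·y_flour = 17, 1·y_yeast + 2·y_flour = 8.
Solving: y_yeast = 2, y_flour = 3.
Shadow price of flour = 3.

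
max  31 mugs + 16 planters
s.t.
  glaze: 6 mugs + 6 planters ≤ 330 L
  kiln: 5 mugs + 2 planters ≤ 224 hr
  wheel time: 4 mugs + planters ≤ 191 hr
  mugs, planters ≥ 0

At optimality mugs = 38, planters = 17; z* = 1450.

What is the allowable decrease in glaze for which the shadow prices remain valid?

61.2

Binding constraints: glaze, kiln. The basis is B = [[6,6],[5,2]] with det -18.
Per unit decrease in glaze, x* moves by d = (0.1111, -0.2778).
The basis stays optimal until planters reaches 0; allowable decrease = 61.2 L.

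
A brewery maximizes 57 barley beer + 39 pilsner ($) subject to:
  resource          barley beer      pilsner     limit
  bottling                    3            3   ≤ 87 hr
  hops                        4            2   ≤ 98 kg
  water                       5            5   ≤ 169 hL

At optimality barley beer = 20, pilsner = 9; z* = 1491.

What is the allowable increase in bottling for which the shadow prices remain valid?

Binding constraints: bottling, hops. The basis is B = [[3,3],[4,2]] with det -6.
Per unit increase in bottling, x* moves by d = (-0.3333, 0.6667).
The basis stays optimal until water becomes binding; allowable increase = 14.4 hr.

14.4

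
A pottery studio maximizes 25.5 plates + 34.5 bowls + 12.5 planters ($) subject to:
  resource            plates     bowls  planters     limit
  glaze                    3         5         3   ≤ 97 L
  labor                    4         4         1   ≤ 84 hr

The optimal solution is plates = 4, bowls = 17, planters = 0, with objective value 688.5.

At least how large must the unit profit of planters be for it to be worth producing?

Both glaze and labor are binding at x*.
From A_Bᵀ y = c: 3·y_glaze + 4·y_labor = 25.5; 5·y_glaze + 4·y_labor = 34.5.
Solving: y_glaze = 4.5, y_labor = 3.
planters enters the basis when its profit ≥ yᵀa₃ = 4.5·3 + 3·1 = 16.5.

16.5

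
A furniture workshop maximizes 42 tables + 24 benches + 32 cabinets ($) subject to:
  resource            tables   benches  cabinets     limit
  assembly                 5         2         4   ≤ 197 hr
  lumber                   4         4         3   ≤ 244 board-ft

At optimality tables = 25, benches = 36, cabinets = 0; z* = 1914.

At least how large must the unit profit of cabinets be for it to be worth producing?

At the optimum: assembly uses 197 of 197 (binding); lumber uses 244 of 244 (binding).
The binding rows give the dual system: 5·y_assembly + 4·y_lumber = 42 and 2·y_assembly + 4·y_lumber = 24.
→ y_assembly = 6 and y_lumber = 3.
cabinets enters the basis when its profit ≥ yᵀa₃ = 6·4 + 3·3 = 33.

33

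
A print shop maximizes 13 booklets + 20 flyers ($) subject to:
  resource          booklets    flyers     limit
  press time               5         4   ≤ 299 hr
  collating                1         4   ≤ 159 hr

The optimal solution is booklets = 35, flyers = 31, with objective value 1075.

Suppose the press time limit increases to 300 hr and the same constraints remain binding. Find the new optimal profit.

1077

Check each constraint at x*: press time 299/299 (tight); collating 159/159 (tight).
The binding rows give the dual system: 5·y_press time + 1·y_collating = 13 and 4·y_press time + 4·y_collating = 20.
→ y_press time = 2 and y_collating = 3.
Δz = y_press time·Δb = 2 × (1) = 2, so new z* = 1075 + 2 = 1077.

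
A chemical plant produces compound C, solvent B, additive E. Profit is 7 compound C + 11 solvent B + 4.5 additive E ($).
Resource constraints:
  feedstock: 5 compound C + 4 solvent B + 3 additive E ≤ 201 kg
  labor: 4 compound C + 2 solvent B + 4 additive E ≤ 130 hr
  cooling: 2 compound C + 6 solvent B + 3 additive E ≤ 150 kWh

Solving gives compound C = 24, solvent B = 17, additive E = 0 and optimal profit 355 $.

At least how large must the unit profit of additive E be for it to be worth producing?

Check each constraint at x*: feedstock 188/201 (slack 13); labor 130/130 (tight); cooling 150/150 (tight).
By complementary slackness, y = 0 for the non-binding constraint.
From A_Bᵀ y = c: 4·y_labor + 2·y_cooling = 7; 2·y_labor + 6·y_cooling = 11.
Solving: y_labor = 1, y_cooling = 1.5.
additive E enters the basis when its profit ≥ yᵀa₃ = 1·4 + 1.5·3 = 8.5.

8.5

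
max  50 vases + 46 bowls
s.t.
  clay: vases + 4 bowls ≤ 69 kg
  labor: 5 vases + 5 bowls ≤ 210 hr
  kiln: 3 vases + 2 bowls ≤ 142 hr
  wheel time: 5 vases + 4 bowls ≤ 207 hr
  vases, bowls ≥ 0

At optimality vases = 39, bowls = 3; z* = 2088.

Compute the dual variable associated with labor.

Check each constraint at x*: clay 51/69 (slack 18); labor 210/210 (tight); kiln 123/142 (slack 19); wheel time 207/207 (tight).
Since clay, kiln are not tight, their duals are 0.
The binding rows give the dual system: 5·y_labor + 5·y_wheel time = 50 and 5·y_labor + 4·y_wheel time = 46.
Solving: y_labor = 6, y_wheel time = 4.
Shadow price of labor = 6.

6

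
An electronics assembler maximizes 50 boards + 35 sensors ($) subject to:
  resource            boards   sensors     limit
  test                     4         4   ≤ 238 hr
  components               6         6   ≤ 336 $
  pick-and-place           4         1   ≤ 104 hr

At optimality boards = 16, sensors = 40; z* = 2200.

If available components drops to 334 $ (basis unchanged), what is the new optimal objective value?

2190

Check each constraint at x*: test 224/238 (slack 14); components 336/336 (tight); pick-and-place 104/104 (tight).
By complementary slackness, y = 0 for the non-binding constraint.
From A_Bᵀ y = c: 6·y_components + 4·y_pick-and-place = 50; 6·y_components + 1·y_pick-and-place = 35.
→ y_components = 5 and y_pick-and-place = 5.
Δz = y_components·Δb = 5 × (-2) = -10, so new z* = 2200 − 10 = 2190.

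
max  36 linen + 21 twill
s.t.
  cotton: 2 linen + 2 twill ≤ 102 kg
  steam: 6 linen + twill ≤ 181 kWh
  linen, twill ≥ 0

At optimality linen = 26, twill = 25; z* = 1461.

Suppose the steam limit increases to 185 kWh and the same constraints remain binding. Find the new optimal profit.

1473

Check each constraint at x*: cotton 102/102 (tight); steam 181/181 (tight).
The binding rows give the dual system: 2·y_cotton + 6·y_steam = 36 and 2·y_cotton + 1·y_steam = 21.
This yields shadow prices y_cotton = 9, y_steam = 3.
Δz = y_steam·Δb = 3 × (4) = 12, so new z* = 1461 + 12 = 1473.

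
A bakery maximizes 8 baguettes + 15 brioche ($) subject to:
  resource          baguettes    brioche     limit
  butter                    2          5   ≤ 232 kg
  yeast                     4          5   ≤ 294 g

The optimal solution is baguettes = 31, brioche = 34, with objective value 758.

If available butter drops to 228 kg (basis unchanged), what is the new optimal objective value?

750

Check each constraint at x*: butter 232/232 (tight); yeast 294/294 (tight).
The binding rows give the dual system: 2·y_butter + 4·y_yeast = 8 and 5·y_butter + 5·y_yeast = 15.
→ y_butter = 2 and y_yeast = 1.
Δz = y_butter·Δb = 2 × (-4) = -8, so new z* = 758 − 8 = 750.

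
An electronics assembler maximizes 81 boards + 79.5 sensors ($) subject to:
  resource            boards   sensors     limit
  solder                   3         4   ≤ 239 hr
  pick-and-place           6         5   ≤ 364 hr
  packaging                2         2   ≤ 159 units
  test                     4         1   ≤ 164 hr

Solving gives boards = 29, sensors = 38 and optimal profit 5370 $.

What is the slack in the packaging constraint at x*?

25

packaging used = 2·29 + 2·38 = 134; slack = 159 − 134 = 25.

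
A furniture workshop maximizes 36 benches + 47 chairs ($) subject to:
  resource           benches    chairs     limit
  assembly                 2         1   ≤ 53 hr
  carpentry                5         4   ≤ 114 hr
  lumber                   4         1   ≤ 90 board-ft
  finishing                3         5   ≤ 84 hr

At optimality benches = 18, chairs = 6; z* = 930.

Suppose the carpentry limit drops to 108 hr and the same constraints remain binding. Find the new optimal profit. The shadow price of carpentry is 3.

Δb = -6, so new z* = 930 + (3)·(-6) = 930 − 18 = 912.

912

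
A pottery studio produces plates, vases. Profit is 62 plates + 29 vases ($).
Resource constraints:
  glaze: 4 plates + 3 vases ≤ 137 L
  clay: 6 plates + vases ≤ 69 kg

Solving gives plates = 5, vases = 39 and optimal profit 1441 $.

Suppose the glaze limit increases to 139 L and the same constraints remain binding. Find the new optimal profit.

Check each constraint at x*: glaze 137/137 (tight); clay 69/69 (tight).
Dual feasibility on the basic columns requires 4·y_glaze + 6·y_clay = 62, 3·y_glaze + 1·y_clay = 29.
→ y_glaze = 8 and y_clay = 5.
Δz = y_glaze·Δb = 8 × (2) = 16, so new z* = 1441 + 16 = 1457.

1457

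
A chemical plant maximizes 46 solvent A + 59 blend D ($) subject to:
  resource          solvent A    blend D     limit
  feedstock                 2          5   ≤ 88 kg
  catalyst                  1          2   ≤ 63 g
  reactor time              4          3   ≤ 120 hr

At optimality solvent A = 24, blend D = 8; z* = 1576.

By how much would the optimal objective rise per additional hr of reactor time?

8

Binding: feedstock and reactor time. Non-binding: catalyst (23 unused).
Since catalyst is not tight, its dual is 0.
Dual feasibility on the basic columns requires 2·y_feedstock + 4·y_reactor time = 46, 5·y_feedstock + 3·y_reactor time = 59.
→ y_feedstock = 7 and y_reactor time = 8.
Shadow price of reactor time = 8.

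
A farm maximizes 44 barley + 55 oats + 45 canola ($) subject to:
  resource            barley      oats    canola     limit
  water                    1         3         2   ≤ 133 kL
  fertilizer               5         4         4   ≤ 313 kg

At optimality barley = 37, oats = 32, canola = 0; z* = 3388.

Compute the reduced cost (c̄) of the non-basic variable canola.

Check each constraint at x*: water 133/133 (tight); fertilizer 313/313 (tight).
Dual feasibility on the basic columns requires 1·y_water + 5·y_fertilizer = 44, 3·y_water + 4·y_fertilizer = 55.
This yields shadow prices y_water = 9, y_fertilizer = 7.
Reduced cost of canola: c₃ − yᵀa₃ = 45 − (9·2 + 7·4) = 45 − 46 = -1.

-1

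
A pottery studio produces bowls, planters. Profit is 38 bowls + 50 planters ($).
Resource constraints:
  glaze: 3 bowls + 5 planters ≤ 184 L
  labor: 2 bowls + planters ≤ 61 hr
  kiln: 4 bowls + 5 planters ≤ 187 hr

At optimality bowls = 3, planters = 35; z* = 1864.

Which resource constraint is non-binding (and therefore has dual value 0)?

labor

glaze: 184/184 (binding)
labor: 41/61 (slack 20)
kiln: 187/187 (binding)
By complementary slackness, a constraint with positive slack has shadow price 0 → labor.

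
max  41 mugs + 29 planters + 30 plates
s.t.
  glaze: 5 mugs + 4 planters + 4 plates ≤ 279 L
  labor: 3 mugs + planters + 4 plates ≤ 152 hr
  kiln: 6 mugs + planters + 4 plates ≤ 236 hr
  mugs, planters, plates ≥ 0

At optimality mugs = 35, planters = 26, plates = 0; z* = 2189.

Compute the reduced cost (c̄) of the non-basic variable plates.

Binding: glaze and kiln. Non-binding: labor (21 unused).
Since labor is not tight, its dual is 0.
Dual feasibility on the basic columns requires 5·y_glaze + 6·y_kiln = 41, 4·y_glaze + 1·y_kiln = 29.
This yields shadow prices y_glaze = 7, y_kiln = 1.
Reduced cost of plates: c₃ − yᵀa₃ = 30 − (7·4 + 1·4) = 30 − 32 = -2.

-2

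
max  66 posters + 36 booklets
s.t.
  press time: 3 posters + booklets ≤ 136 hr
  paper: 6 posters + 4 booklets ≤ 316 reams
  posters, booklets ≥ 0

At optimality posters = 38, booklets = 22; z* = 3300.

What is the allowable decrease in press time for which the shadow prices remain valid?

57

Binding constraints: press time, paper. The basis is B = [[3,1],[6,4]] with det 6.
Per unit decrease in press time, x* moves by d = (-0.6667, 1).
The basis stays optimal until posters reaches 0; allowable decrease = 57 hr.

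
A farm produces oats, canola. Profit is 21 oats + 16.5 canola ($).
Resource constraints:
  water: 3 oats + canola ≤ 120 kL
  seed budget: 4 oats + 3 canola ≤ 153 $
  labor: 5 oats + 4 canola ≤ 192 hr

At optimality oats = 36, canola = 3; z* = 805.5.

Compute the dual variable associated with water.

0

At the optimum: water uses 111 of 120 (slack = 9); seed budget uses 153 of 153 (binding); labor uses 192 of 192 (binding).
Since water is not tight, its dual is 0.
From A_Bᵀ y = c: 4·y_seed budget + 5·y_labor = 21; 3·y_seed budget + 4·y_labor = 16.5.
Solving: y_seed budget = 1.5, y_labor = 3.
Shadow price of water = 0.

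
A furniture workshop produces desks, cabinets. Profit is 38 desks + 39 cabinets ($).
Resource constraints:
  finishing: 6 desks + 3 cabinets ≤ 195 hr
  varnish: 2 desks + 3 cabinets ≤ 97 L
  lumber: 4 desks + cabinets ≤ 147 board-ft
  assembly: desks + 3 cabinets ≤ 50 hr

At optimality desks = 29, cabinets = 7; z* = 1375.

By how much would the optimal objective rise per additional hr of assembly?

8

At the optimum: finishing uses 195 of 195 (binding); varnish uses 79 of 97 (slack = 18); lumber uses 123 of 147 (slack = 24); assembly uses 50 of 50 (binding).
Since varnish, lumber are not tight, their duals are 0.
From A_Bᵀ y = c: 6·y_finishing + 1·y_assembly = 38; 3·y_finishing + 3·y_assembly = 39.
Solving: y_finishing = 5, y_assembly = 8.
Shadow price of assembly = 8.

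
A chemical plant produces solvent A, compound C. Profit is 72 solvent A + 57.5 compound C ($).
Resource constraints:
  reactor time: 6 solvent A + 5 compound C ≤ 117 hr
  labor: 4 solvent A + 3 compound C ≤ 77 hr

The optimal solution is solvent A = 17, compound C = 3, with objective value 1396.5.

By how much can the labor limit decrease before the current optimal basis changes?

6.8

Binding constraints: reactor time, labor. The basis is B = [[6,5],[4,3]] with det -2.
Per unit decrease in labor, x* moves by d = (-2.5, 3).
The basis stays optimal until solvent A reaches 0; allowable decrease = 6.8 hr.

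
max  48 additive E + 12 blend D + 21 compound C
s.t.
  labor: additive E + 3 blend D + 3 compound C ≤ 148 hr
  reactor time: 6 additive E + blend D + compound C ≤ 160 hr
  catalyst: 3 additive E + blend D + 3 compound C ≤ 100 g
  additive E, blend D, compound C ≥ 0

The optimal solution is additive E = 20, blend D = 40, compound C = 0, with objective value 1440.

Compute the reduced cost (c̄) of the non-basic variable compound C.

Check each constraint at x*: labor 140/148 (slack 8); reactor time 160/160 (tight); catalyst 100/100 (tight).
Slack constraints have shadow price 0 (complementary slackness).
From A_Bᵀ y = c: 6·y_reactor time + 3·y_catalyst = 48; 1·y_reactor time + 1·y_catalyst = 12.
Solving: y_reactor time = 4, y_catalyst = 8.
Reduced cost of compound C: c₃ − yᵀa₃ = 21 − (4·1 + 8·3) = 21 − 28 = -7.

-7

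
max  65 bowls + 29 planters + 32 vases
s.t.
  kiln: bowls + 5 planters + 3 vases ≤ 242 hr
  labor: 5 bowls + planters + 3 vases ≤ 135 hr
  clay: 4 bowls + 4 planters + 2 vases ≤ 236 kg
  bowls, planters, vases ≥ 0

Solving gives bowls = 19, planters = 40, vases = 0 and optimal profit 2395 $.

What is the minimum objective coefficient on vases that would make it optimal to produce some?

37

Check each constraint at x*: kiln 219/242 (slack 23); labor 135/135 (tight); clay 236/236 (tight).
Since kiln is not tight, its dual is 0.
The binding rows give the dual system: 5·y_labor + 4·y_clay = 65 and 1·y_labor + 4·y_clay = 29.
→ y_labor = 9 and y_clay = 5.
vases enters the basis when its profit ≥ yᵀa₃ = 9·3 + 5·2 = 37.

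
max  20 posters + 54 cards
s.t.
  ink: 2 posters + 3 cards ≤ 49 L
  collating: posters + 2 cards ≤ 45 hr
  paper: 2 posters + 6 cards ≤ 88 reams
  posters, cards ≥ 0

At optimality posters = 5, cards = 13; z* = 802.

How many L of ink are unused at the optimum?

0

ink used = 2·5 + 3·13 = 49; slack = 49 − 49 = 0.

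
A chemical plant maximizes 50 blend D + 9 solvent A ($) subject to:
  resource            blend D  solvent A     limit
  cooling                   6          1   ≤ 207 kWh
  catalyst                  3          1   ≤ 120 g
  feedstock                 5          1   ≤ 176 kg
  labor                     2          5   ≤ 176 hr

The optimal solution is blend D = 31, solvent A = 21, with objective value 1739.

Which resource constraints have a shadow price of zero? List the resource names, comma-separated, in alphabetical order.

cooling: 207/207 (binding)
catalyst: 114/120 (slack 6)
feedstock: 176/176 (binding)
labor: 167/176 (slack 9)
By complementary slackness, a constraint with positive slack has shadow price 0 → catalyst, labor.

catalyst, labor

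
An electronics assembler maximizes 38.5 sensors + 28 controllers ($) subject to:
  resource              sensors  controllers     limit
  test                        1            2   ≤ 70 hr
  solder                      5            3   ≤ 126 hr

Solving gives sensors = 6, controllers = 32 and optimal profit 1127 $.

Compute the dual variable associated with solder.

7

Check each constraint at x*: test 70/70 (tight); solder 126/126 (tight).
Dual feasibility on the basic columns requires 1·y_test + 5·y_solder = 38.5, 2·y_test + 3·y_solder = 28.
Solving: y_test = 3.5, y_solder = 7.
Shadow price of solder = 7.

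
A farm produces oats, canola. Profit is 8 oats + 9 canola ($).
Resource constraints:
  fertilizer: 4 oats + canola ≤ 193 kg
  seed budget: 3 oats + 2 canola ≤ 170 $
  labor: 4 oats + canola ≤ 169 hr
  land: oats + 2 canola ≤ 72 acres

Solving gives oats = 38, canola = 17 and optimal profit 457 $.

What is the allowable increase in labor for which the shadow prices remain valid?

Binding constraints: labor, land. The basis is B = [[4,1],[1,2]] with det 7.
Per unit increase in labor, x* moves by d = (0.2857, -0.1429).
The basis stays optimal until fertilizer becomes binding; allowable increase = 24 hr.

24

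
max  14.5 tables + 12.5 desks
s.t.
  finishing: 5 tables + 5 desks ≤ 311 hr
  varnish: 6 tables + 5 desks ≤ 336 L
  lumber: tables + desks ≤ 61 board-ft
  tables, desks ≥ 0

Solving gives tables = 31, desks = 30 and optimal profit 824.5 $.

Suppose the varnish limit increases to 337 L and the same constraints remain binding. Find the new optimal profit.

826.5

Binding: varnish and lumber. Non-binding: finishing (6 unused).
Slack constraints have shadow price 0 (complementary slackness).
From A_Bᵀ y = c: 6·y_varnish + 1·y_lumber = 14.5; 5·y_varnish + 1·y_lumber = 12.5.
Solving: y_varnish = 2, y_lumber = 2.5.
Δz = y_varnish·Δb = 2 × (1) = 2, so new z* = 824.5 + 2 = 826.5.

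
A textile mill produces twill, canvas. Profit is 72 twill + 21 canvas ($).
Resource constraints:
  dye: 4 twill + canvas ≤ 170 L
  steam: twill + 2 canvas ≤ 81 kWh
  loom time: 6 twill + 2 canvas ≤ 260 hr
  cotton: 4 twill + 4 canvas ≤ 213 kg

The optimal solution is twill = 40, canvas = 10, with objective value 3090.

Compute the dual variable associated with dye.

9

Check each constraint at x*: dye 170/170 (tight); steam 60/81 (slack 21); loom time 260/260 (tight); cotton 200/213 (slack 13).
Since steam, cotton are not tight, their duals are 0.
The binding rows give the dual system: 4·y_dye + 6·y_loom time = 72 and 1·y_dye + 2·y_loom time = 21.
This yields shadow prices y_dye = 9, y_loom time = 6.
Shadow price of dye = 9.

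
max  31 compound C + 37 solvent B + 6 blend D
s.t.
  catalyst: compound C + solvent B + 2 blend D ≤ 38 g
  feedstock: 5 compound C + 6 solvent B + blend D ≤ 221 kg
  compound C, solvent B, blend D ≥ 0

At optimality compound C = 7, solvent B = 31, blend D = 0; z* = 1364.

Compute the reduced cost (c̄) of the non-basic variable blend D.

-2

Check each constraint at x*: catalyst 38/38 (tight); feedstock 221/221 (tight).
From A_Bᵀ y = c: 1·y_catalyst + 5·y_feedstock = 31; 1·y_catalyst + 6·y_feedstock = 37.
Solving: y_catalyst = 1, y_feedstock = 6.
Reduced cost of blend D: c₃ − yᵀa₃ = 6 − (1·2 + 6·1) = 6 − 8 = -2.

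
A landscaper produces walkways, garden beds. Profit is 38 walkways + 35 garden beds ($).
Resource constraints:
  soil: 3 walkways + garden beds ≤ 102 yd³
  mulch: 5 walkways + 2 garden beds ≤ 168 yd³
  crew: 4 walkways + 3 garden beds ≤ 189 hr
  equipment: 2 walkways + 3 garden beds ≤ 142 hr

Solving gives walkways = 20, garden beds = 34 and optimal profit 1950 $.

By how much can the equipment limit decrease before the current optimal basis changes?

Binding constraints: mulch, equipment. The basis is B = [[5,2],[2,3]] with det 11.
Per unit decrease in equipment, x* moves by d = (0.1818, -0.4545).
The basis stays optimal until garden beds reaches 0; allowable decrease = 74.8 hr.

74.8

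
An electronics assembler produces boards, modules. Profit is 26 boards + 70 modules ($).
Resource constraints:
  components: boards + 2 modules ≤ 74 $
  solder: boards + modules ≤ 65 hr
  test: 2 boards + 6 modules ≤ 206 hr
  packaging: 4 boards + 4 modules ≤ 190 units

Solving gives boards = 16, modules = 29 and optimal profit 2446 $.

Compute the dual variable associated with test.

At the optimum: components uses 74 of 74 (binding); solder uses 45 of 65 (slack = 20); test uses 206 of 206 (binding); packaging uses 180 of 190 (slack = 10).
Slack constraints have shadow price 0 (complementary slackness).
From A_Bᵀ y = c: 1·y_components + 2·y_test = 26; 2·y_components + 6·y_test = 70.
→ y_components = 8 and y_test = 9.
Shadow price of test = 9.

9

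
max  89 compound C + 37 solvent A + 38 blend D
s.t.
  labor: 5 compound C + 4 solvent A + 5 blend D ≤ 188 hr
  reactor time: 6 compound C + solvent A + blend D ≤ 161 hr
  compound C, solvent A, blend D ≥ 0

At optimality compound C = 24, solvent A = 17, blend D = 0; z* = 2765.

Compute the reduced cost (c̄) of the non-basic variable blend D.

Both labor and reactor time are binding at x*.
From A_Bᵀ y = c: 5·y_labor + 6·y_reactor time = 89; 4·y_labor + 1·y_reactor time = 37.
This yields shadow prices y_labor = 7, y_reactor time = 9.
Reduced cost of blend D: c₃ − yᵀa₃ = 38 − (7·5 + 9·1) = 38 − 44 = -6.

-6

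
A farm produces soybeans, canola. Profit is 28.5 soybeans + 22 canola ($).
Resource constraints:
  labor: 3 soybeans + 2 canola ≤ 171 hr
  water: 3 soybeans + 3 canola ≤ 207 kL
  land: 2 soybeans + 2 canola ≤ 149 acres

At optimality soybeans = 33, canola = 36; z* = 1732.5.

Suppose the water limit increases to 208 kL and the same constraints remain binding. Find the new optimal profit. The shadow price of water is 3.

1735.5

Δb = 1, so new z* = 1732.5 + (3)·(1) = 1732.5 + 3 = 1735.5.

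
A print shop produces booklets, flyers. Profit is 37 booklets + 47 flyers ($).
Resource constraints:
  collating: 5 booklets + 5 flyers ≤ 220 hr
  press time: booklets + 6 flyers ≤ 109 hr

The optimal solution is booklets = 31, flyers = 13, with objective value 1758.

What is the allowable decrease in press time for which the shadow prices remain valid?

Binding constraints: collating, press time. The basis is B = [[5,5],[1,6]] with det 25.
Per unit decrease in press time, x* moves by d = (0.2, -0.2).
The basis stays optimal until flyers reaches 0; allowable decrease = 65 hr.

65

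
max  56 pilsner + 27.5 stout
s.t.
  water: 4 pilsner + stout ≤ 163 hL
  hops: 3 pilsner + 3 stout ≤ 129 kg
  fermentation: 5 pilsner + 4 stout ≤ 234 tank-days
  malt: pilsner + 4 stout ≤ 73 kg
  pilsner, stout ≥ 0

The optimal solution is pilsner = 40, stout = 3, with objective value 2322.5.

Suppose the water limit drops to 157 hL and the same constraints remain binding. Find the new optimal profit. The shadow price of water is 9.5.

Δb = -6, so new z* = 2322.5 + (9.5)·(-6) = 2322.5 − 57 = 2265.5.

2265.5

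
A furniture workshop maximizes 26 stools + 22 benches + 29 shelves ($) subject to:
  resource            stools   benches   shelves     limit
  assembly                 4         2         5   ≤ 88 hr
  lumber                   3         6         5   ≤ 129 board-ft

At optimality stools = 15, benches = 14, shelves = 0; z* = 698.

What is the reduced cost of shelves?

Both assembly and lumber are binding at x*.
Dual feasibility on the basic columns requires 4·y_assembly + 3·y_lumber = 26, 2·y_assembly + 6·y_lumber = 22.
→ y_assembly = 5 and y_lumber = 2.
Reduced cost of shelves: c₃ − yᵀa₃ = 29 − (5·5 + 2·5) = 29 − 35 = -6.

-6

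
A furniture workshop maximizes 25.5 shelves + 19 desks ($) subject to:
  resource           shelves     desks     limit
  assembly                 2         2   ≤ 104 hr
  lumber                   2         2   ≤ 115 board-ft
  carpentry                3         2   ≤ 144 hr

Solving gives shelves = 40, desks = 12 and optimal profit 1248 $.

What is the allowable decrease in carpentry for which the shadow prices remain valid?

40

Binding constraints: assembly, carpentry. The basis is B = [[2,2],[3,2]] with det -2.
Per unit decrease in carpentry, x* moves by d = (-1, 1).
The basis stays optimal until shelves reaches 0; allowable decrease = 40 hr.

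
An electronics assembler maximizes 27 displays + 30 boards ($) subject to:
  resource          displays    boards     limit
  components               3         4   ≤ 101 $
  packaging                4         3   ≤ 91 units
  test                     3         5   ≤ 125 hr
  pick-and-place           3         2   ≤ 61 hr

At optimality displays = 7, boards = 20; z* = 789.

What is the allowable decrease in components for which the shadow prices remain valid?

40

Binding constraints: components, pick-and-place. The basis is B = [[3,4],[3,2]] with det -6.
Per unit decrease in components, x* moves by d = (0.3333, -0.5).
The basis stays optimal until boards reaches 0; allowable decrease = 40 $.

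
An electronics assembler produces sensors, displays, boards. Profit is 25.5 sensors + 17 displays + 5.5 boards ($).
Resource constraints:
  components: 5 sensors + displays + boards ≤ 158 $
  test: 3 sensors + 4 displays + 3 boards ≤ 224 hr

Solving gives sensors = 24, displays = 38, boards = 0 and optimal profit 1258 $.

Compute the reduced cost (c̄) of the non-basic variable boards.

-8

Both components and test are binding at x*.
The binding rows give the dual system: 5·y_components + 3·y_test = 25.5 and 1·y_components + 4·y_test = 17.
This yields shadow prices y_components = 3, y_test = 3.5.
Reduced cost of boards: c₃ − yᵀa₃ = 5.5 − (3·1 + 3.5·3) = 5.5 − 13.5 = -8.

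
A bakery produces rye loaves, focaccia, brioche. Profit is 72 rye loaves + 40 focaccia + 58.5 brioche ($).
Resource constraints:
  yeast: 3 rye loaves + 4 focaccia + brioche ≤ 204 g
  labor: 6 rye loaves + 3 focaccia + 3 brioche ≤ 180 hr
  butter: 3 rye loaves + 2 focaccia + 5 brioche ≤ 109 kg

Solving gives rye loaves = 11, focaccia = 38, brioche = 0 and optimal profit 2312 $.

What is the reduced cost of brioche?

At the optimum: yeast uses 185 of 204 (slack = 19); labor uses 180 of 180 (binding); butter uses 109 of 109 (binding).
Slack constraints have shadow price 0 (complementary slackness).
Dual feasibility on the basic columns requires 6·y_labor + 3·y_butter = 72, 3·y_labor + 2·y_butter = 40.
Solving: y_labor = 8, y_butter = 8.
Reduced cost of brioche: c₃ − yᵀa₃ = 58.5 − (8·3 + 8·5) = 58.5 − 64 = -5.5.

-5.5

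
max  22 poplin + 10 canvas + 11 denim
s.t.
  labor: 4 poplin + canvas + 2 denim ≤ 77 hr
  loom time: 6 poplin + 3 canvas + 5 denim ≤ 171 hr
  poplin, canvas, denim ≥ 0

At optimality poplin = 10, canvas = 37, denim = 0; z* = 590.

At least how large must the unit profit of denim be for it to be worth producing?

17

Check each constraint at x*: labor 77/77 (tight); loom time 171/171 (tight).
From A_Bᵀ y = c: 4·y_labor + 6·y_loom time = 22; 1·y_labor + 3·y_loom time = 10.
→ y_labor = 1 and y_loom time = 3.
denim enters the basis when its profit ≥ yᵀa₃ = 1·2 + 3·5 = 17.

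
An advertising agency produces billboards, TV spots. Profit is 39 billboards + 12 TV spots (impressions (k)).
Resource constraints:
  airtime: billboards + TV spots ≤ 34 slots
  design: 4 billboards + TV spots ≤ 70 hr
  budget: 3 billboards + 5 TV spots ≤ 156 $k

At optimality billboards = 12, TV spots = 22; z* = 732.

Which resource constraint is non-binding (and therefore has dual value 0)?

budget

airtime: 34/34 (binding)
design: 70/70 (binding)
budget: 146/156 (slack 10)
By complementary slackness, a constraint with positive slack has shadow price 0 → budget.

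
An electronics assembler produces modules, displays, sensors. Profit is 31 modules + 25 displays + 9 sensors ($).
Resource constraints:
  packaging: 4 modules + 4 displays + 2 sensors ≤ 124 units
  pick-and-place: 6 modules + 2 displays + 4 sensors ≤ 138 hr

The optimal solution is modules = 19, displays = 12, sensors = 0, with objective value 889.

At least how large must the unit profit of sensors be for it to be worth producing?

17

At the optimum: packaging uses 124 of 124 (binding); pick-and-place uses 138 of 138 (binding).
Dual feasibility on the basic columns requires 4·y_packaging + 6·y_pick-and-place = 31, 4·y_packaging + 2·y_pick-and-place = 25.
Solving: y_packaging = 5.5, y_pick-and-place = 1.5.
sensors enters the basis when its profit ≥ yᵀa₃ = 5.5·2 + 1.5·4 = 17.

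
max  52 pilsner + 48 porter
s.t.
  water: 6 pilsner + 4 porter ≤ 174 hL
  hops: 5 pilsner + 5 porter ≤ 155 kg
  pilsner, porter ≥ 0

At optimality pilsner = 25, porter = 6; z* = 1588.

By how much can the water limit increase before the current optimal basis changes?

12

Binding constraints: water, hops. The basis is B = [[6,4],[5,5]] with det 10.
Per unit increase in water, x* moves by d = (0.5, -0.5).
The basis stays optimal until porter reaches 0; allowable increase = 12 hL.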